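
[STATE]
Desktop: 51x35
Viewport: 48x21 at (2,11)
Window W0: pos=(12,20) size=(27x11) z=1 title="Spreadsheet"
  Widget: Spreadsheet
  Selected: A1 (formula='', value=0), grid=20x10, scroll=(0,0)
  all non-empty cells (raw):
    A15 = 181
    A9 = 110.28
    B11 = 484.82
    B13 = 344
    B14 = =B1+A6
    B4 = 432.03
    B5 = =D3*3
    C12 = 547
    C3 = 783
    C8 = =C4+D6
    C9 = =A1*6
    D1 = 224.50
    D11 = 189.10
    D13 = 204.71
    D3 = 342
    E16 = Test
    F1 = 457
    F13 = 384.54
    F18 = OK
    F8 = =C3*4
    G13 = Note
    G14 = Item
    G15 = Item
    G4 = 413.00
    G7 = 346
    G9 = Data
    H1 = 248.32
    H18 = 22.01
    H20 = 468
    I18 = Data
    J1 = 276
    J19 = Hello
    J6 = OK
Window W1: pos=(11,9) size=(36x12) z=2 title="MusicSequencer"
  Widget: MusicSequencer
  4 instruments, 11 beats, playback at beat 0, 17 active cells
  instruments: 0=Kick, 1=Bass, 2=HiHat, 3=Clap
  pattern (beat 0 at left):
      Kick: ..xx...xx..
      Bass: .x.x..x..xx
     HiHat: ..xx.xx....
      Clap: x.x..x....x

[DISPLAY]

         ┠──────────────────────────────────┨   
         ┃      ▼1234567890                 ┃   
         ┃  Kick··██···██··                 ┃   
         ┃  Bass·█·█··█··██                 ┃   
         ┃ HiHat··██·██····                 ┃   
         ┃  Clap█·█··█····█                 ┃   
         ┃                                  ┃   
         ┃                                  ┃   
         ┃                                  ┃   
         ┗━━━━━━━━━━━━━━━━━━━━━━━━━━━━━━━━━━┛   
          ┃ Spreadsheet             ┃           
          ┠─────────────────────────┨           
          ┃A1:                      ┃           
          ┃       A       B       C ┃           
          ┃-------------------------┃           
          ┃  1      [0]       0     ┃           
          ┃  2        0       0     ┃           
          ┃  3        0       0     ┃           
          ┃  4        0  432.03     ┃           
          ┗━━━━━━━━━━━━━━━━━━━━━━━━━┛           
                                                


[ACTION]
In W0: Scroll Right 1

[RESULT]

         ┠──────────────────────────────────┨   
         ┃      ▼1234567890                 ┃   
         ┃  Kick··██···██··                 ┃   
         ┃  Bass·█·█··█··██                 ┃   
         ┃ HiHat··██·██····                 ┃   
         ┃  Clap█·█··█····█                 ┃   
         ┃                                  ┃   
         ┃                                  ┃   
         ┃                                  ┃   
         ┗━━━━━━━━━━━━━━━━━━━━━━━━━━━━━━━━━━┛   
          ┃ Spreadsheet             ┃           
          ┠─────────────────────────┨           
          ┃A1:                      ┃           
          ┃       B       C       D ┃           
          ┃-------------------------┃           
          ┃  1        0       0  224┃           
          ┃  2        0       0     ┃           
          ┃  3        0     783     ┃           
          ┃  4   432.03       0     ┃           
          ┗━━━━━━━━━━━━━━━━━━━━━━━━━┛           
                                                


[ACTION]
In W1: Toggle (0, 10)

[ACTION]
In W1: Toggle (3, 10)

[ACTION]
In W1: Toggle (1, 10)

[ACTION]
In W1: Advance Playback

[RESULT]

         ┠──────────────────────────────────┨   
         ┃      0▼234567890                 ┃   
         ┃  Kick··██···██·█                 ┃   
         ┃  Bass·█·█··█··█·                 ┃   
         ┃ HiHat··██·██····                 ┃   
         ┃  Clap█·█··█·····                 ┃   
         ┃                                  ┃   
         ┃                                  ┃   
         ┃                                  ┃   
         ┗━━━━━━━━━━━━━━━━━━━━━━━━━━━━━━━━━━┛   
          ┃ Spreadsheet             ┃           
          ┠─────────────────────────┨           
          ┃A1:                      ┃           
          ┃       B       C       D ┃           
          ┃-------------------------┃           
          ┃  1        0       0  224┃           
          ┃  2        0       0     ┃           
          ┃  3        0     783     ┃           
          ┃  4   432.03       0     ┃           
          ┗━━━━━━━━━━━━━━━━━━━━━━━━━┛           
                                                


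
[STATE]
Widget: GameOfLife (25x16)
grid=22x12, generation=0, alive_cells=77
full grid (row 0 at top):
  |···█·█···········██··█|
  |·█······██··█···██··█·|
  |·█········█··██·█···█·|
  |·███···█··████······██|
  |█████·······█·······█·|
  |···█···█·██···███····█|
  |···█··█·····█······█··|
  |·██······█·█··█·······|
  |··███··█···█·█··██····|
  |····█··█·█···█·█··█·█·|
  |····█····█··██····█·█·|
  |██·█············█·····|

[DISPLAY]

Gen: 0                   
···█·█···········██··█   
·█······██··█···██··█·   
·█········█··██·█···█·   
·███···█··████······██   
█████·······█·······█·   
···█···█·██···███····█   
···█··█·····█······█··   
·██······█·█··█·······   
··███··█···█·█··██····   
····█··█·█···█·█··█·█·   
····█····█··██····█·█·   
██·█············█·····   
                         
                         
                         


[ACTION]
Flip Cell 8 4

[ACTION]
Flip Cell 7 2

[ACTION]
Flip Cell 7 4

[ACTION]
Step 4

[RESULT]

Gen: 4                   
······················   
······················   
███···················   
█·········██··········   
█·██··················   
█···██··██·····█······   
·██·██··██·····██·····   
···█····██··█··█·█····   
····█·█·····█··█·██···   
···█··█···██·█·██·····   
····█······█···█······   
············█·█·······   
                         
                         
                         


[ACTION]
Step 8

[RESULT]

Gen: 12                  
······················   
······················   
······█········█······   
····██·██·····█·█·····   
·██··█·██·············   
█··········█······█···   
█··········█·······█··   
·█···········██··█·██·   
···██████···██··█··█··   
···█··█······█·····█··   
····██·······█····█···   
·····█········████····   
                         
                         
                         


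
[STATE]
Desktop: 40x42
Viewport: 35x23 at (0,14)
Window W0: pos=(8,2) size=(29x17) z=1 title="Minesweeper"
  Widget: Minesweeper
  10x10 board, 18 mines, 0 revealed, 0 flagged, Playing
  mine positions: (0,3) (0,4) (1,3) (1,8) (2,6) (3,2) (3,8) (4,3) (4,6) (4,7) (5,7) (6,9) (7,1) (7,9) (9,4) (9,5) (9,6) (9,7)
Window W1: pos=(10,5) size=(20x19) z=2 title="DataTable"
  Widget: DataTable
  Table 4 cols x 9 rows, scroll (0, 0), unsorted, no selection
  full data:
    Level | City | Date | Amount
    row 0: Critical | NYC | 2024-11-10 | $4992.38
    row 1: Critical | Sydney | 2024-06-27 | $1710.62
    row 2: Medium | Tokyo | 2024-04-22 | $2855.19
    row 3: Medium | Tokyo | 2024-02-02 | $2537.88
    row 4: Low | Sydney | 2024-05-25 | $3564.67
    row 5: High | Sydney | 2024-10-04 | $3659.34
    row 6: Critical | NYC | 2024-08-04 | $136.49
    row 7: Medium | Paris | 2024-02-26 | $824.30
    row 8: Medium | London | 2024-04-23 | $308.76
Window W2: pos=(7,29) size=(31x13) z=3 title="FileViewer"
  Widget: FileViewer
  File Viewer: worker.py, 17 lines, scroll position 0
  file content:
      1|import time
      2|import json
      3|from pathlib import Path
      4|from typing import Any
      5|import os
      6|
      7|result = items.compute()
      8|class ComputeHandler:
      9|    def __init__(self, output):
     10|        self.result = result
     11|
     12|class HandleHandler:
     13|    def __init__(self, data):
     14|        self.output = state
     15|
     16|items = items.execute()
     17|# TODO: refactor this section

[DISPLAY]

        ┃■┃Low     │Sydney│20┃     
        ┃ ┃High    │Sydney│20┃     
        ┃ ┃Critical│NYC   │20┃     
        ┃ ┃Medium  │Paris │20┃     
        ┗━┃Medium  │London│20┃━━━━━
          ┃                  ┃     
          ┃                  ┃     
          ┃                  ┃     
          ┃                  ┃     
          ┗━━━━━━━━━━━━━━━━━━┛     
                                   
                                   
                                   
                                   
                                   
       ┏━━━━━━━━━━━━━━━━━━━━━━━━━━━
       ┃ FileViewer                
       ┠───────────────────────────
       ┃import time                
       ┃import json                
       ┃from pathlib import Path   
       ┃from typing import Any     
       ┃import os                  


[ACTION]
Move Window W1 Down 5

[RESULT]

        ┃■┃────────┼──────┼──┃     
        ┃ ┃Critical│NYC   │20┃     
        ┃ ┃Critical│Sydney│20┃     
        ┃ ┃Medium  │Tokyo │20┃     
        ┗━┃Medium  │Tokyo │20┃━━━━━
          ┃Low     │Sydney│20┃     
          ┃High    │Sydney│20┃     
          ┃Critical│NYC   │20┃     
          ┃Medium  │Paris │20┃     
          ┃Medium  │London│20┃     
          ┃                  ┃     
          ┃                  ┃     
          ┃                  ┃     
          ┃                  ┃     
          ┗━━━━━━━━━━━━━━━━━━┛     
       ┏━━━━━━━━━━━━━━━━━━━━━━━━━━━
       ┃ FileViewer                
       ┠───────────────────────────
       ┃import time                
       ┃import json                
       ┃from pathlib import Path   
       ┃from typing import Any     
       ┃import os                  


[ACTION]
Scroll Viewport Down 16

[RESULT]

          ┃Low     │Sydney│20┃     
          ┃High    │Sydney│20┃     
          ┃Critical│NYC   │20┃     
          ┃Medium  │Paris │20┃     
          ┃Medium  │London│20┃     
          ┃                  ┃     
          ┃                  ┃     
          ┃                  ┃     
          ┃                  ┃     
          ┗━━━━━━━━━━━━━━━━━━┛     
       ┏━━━━━━━━━━━━━━━━━━━━━━━━━━━
       ┃ FileViewer                
       ┠───────────────────────────
       ┃import time                
       ┃import json                
       ┃from pathlib import Path   
       ┃from typing import Any     
       ┃import os                  
       ┃                           
       ┃result = items.compute()   
       ┃class ComputeHandler:      
       ┃    def __init__(self, outp
       ┗━━━━━━━━━━━━━━━━━━━━━━━━━━━


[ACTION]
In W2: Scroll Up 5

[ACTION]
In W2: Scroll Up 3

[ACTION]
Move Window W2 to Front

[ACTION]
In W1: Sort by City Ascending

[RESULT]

          ┃Critical│Sydney│20┃     
          ┃Low     │Sydney│20┃     
          ┃High    │Sydney│20┃     
          ┃Medium  │Tokyo │20┃     
          ┃Medium  │Tokyo │20┃     
          ┃                  ┃     
          ┃                  ┃     
          ┃                  ┃     
          ┃                  ┃     
          ┗━━━━━━━━━━━━━━━━━━┛     
       ┏━━━━━━━━━━━━━━━━━━━━━━━━━━━
       ┃ FileViewer                
       ┠───────────────────────────
       ┃import time                
       ┃import json                
       ┃from pathlib import Path   
       ┃from typing import Any     
       ┃import os                  
       ┃                           
       ┃result = items.compute()   
       ┃class ComputeHandler:      
       ┃    def __init__(self, outp
       ┗━━━━━━━━━━━━━━━━━━━━━━━━━━━


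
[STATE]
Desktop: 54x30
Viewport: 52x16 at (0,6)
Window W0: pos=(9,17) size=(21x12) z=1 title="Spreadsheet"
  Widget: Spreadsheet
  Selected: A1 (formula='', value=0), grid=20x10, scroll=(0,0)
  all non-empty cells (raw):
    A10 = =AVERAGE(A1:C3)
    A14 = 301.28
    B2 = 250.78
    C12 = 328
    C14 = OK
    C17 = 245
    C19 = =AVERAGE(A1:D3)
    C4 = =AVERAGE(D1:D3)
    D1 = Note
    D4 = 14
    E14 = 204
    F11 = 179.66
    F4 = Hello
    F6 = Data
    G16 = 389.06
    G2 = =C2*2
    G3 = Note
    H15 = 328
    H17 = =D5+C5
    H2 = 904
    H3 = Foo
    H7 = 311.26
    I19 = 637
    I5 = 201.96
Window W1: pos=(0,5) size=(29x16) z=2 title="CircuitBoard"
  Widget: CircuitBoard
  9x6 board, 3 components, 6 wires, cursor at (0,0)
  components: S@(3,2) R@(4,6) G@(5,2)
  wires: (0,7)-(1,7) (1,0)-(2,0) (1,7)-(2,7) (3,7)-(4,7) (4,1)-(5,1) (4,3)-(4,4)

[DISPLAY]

┃ CircuitBoard              ┃                       
┠───────────────────────────┨                       
┃   0 1 2 3 4 5 6 7 8       ┃                       
┃0  [.]                     ┃                       
┃                           ┃                       
┃1   ·                      ┃                       
┃    │                      ┃                       
┃2   ·                      ┃                       
┃                           ┃                       
┃3           S              ┃                       
┃                           ┃                       
┃4       ·       · ─ ·      ┃┓                      
┃        │                  ┃┃                      
┃5       ·   G              ┃┨                      
┗━━━━━━━━━━━━━━━━━━━━━━━━━━━┛┃                      
         ┃       A       B   ┃                      


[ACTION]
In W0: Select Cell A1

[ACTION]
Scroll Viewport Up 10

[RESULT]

                                                    
                                                    
                                                    
                                                    
                                                    
┏━━━━━━━━━━━━━━━━━━━━━━━━━━━┓                       
┃ CircuitBoard              ┃                       
┠───────────────────────────┨                       
┃   0 1 2 3 4 5 6 7 8       ┃                       
┃0  [.]                     ┃                       
┃                           ┃                       
┃1   ·                      ┃                       
┃    │                      ┃                       
┃2   ·                      ┃                       
┃                           ┃                       
┃3           S              ┃                       


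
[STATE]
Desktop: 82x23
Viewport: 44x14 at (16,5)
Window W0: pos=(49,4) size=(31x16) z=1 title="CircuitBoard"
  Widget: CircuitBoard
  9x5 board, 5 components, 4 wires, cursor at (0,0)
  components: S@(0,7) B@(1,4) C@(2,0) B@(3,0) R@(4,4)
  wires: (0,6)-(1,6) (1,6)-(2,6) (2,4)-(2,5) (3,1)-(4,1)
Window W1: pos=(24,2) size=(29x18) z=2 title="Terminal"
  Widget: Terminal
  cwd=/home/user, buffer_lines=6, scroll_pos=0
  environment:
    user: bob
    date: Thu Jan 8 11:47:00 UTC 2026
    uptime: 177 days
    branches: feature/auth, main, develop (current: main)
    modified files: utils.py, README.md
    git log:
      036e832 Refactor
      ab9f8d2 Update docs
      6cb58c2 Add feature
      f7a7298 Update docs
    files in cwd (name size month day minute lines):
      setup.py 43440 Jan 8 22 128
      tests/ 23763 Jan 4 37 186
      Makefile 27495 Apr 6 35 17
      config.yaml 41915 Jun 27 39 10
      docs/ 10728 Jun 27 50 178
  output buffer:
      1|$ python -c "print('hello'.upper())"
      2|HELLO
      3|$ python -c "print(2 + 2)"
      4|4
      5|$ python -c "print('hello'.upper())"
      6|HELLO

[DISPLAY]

        ┃$ python -c "print('hello'.┃rcuitBo
        ┃HELLO                      ┃───────
        ┃$ python -c "print(2 + 2)" ┃0 1 2 3
        ┃4                          ┃[.]    
        ┃$ python -c "print('hello'.┃       
        ┃HELLO                      ┃       
        ┃$ █                        ┃       
        ┃                           ┃ C     
        ┃                           ┃       
        ┃                           ┃ B   · 
        ┃                           ┃     │ 
        ┃                           ┃     · 
        ┃                           ┃sor: (0
        ┃                           ┃       


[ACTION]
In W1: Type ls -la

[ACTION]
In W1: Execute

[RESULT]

        ┃$ python -c "print('hello'.┃rcuitBo
        ┃HELLO                      ┃───────
        ┃$ python -c "print(2 + 2)" ┃0 1 2 3
        ┃4                          ┃[.]    
        ┃$ python -c "print('hello'.┃       
        ┃HELLO                      ┃       
        ┃$ ls -la                   ┃       
        ┃-rw-r--r--  1 bob group    ┃ C     
        ┃drwxr-xr-x  1 bob group    ┃       
        ┃-rw-r--r--  1 bob group    ┃ B   · 
        ┃-rw-r--r--  1 bob group    ┃     │ 
        ┃drwxr-xr-x  1 bob group    ┃     · 
        ┃$ █                        ┃sor: (0
        ┃                           ┃       


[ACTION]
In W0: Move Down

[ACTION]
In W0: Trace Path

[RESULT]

        ┃$ python -c "print('hello'.┃rcuitBo
        ┃HELLO                      ┃───────
        ┃$ python -c "print(2 + 2)" ┃0 1 2 3
        ┃4                          ┃       
        ┃$ python -c "print('hello'.┃       
        ┃HELLO                      ┃[.]    
        ┃$ ls -la                   ┃       
        ┃-rw-r--r--  1 bob group    ┃ C     
        ┃drwxr-xr-x  1 bob group    ┃       
        ┃-rw-r--r--  1 bob group    ┃ B   · 
        ┃-rw-r--r--  1 bob group    ┃     │ 
        ┃drwxr-xr-x  1 bob group    ┃     · 
        ┃$ █                        ┃sor: (1
        ┃                           ┃       


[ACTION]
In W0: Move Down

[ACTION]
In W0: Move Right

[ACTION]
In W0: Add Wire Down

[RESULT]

        ┃$ python -c "print('hello'.┃rcuitBo
        ┃HELLO                      ┃───────
        ┃$ python -c "print(2 + 2)" ┃0 1 2 3
        ┃4                          ┃       
        ┃$ python -c "print('hello'.┃       
        ┃HELLO                      ┃       
        ┃$ ls -la                   ┃       
        ┃-rw-r--r--  1 bob group    ┃ C  [.]
        ┃drwxr-xr-x  1 bob group    ┃     │ 
        ┃-rw-r--r--  1 bob group    ┃ B   · 
        ┃-rw-r--r--  1 bob group    ┃     │ 
        ┃drwxr-xr-x  1 bob group    ┃     · 
        ┃$ █                        ┃sor: (2
        ┃                           ┃       


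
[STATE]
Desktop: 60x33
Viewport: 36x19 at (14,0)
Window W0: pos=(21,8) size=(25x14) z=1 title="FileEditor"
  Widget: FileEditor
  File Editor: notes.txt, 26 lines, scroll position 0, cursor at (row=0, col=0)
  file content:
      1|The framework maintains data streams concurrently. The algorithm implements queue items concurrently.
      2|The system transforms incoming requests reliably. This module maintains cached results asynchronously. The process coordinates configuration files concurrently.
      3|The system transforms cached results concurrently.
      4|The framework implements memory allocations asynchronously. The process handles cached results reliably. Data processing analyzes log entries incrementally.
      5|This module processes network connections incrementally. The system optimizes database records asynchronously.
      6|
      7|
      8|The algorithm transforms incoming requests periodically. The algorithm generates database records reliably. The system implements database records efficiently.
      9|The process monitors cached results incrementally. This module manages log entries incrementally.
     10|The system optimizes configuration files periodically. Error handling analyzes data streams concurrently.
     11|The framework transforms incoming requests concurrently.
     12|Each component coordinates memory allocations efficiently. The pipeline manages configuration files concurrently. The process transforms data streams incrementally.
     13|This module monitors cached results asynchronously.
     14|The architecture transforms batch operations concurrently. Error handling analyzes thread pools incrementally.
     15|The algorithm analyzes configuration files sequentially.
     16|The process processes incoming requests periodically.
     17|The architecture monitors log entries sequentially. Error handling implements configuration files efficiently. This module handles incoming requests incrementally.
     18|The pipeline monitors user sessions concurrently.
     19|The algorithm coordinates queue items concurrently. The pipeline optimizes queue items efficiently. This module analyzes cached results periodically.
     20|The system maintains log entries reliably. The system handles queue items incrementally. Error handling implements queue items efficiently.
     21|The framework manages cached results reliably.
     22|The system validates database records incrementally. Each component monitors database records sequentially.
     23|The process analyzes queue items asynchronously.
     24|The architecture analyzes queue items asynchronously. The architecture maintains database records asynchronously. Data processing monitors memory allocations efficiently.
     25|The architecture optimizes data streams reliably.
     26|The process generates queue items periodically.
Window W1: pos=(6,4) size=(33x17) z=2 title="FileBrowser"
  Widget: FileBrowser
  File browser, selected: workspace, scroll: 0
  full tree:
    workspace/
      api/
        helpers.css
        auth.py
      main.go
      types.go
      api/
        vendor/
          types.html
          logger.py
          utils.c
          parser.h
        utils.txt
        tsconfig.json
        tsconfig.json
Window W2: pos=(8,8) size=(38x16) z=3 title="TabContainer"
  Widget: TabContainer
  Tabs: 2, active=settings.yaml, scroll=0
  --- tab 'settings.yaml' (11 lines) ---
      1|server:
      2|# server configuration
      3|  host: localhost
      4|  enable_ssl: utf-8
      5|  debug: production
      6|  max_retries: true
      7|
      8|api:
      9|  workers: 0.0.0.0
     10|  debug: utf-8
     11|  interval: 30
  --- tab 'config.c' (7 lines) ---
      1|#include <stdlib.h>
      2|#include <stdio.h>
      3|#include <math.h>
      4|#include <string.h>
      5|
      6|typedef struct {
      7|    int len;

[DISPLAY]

                                    
                                    
                                    
                                    
━━━━━━━━━━━━━━━━━━━━━━━━┓           
owser                   ┃           
────────────────────────┨           
orkspace/               ┃           
━━━━━━━━━━━━━━━━━━━━━━━━━━━━━━━┓    
ontainer                       ┃    
───────────────────────────────┨    
ings.yaml]│ config.c           ┃    
───────────────────────────────┃    
r:                             ┃    
ver configuration              ┃    
t: localhost                   ┃    
ble_ssl: utf-8                 ┃    
ug: production                 ┃    
_retries: true                 ┃    


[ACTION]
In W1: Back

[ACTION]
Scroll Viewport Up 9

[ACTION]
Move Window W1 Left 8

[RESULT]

                                    
                                    
                                    
                                    
━━━━━━━━━━━━━━━━━━┓                 
                  ┃                 
──────────────────┨                 
ce/               ┃                 
━━━━━━━━━━━━━━━━━━━━━━━━━━━━━━━┓    
ontainer                       ┃    
───────────────────────────────┨    
ings.yaml]│ config.c           ┃    
───────────────────────────────┃    
r:                             ┃    
ver configuration              ┃    
t: localhost                   ┃    
ble_ssl: utf-8                 ┃    
ug: production                 ┃    
_retries: true                 ┃    


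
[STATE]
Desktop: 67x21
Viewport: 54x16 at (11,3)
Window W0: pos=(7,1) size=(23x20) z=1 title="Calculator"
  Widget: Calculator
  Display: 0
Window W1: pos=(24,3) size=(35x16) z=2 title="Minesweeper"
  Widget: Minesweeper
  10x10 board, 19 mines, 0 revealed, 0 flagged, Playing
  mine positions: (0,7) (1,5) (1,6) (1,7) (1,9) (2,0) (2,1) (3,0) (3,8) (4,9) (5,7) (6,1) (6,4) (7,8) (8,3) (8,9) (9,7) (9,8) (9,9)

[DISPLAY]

─────────────┏━━━━━━━━━━━━━━━━━━━━━━━━━━━━━━━━━┓      
             ┃ Minesweeper                     ┃      
─┬───┬───┬───┠─────────────────────────────────┨      
 │ 8 │ 9 │ ÷ ┃■■■■■■■■■■                       ┃      
─┼───┼───┼───┃■■■■■■■■■■                       ┃      
 │ 5 │ 6 │ × ┃■■■■■■■■■■                       ┃      
─┼───┼───┼───┃■■■■■■■■■■                       ┃      
 │ 2 │ 3 │ - ┃■■■■■■■■■■                       ┃      
─┼───┼───┼───┃■■■■■■■■■■                       ┃      
 │ . │ = │ + ┃■■■■■■■■■■                       ┃      
─┼───┼───┼───┃■■■■■■■■■■                       ┃      
 │ MC│ MR│ M+┃■■■■■■■■■■                       ┃      
─┴───┴───┴───┃■■■■■■■■■■                       ┃      
             ┃                                 ┃      
             ┃                                 ┃      
             ┗━━━━━━━━━━━━━━━━━━━━━━━━━━━━━━━━━┛      


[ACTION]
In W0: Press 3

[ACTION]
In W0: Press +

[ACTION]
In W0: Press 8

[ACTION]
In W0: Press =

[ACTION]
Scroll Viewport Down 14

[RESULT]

─┬───┬───┬───┠─────────────────────────────────┨      
 │ 8 │ 9 │ ÷ ┃■■■■■■■■■■                       ┃      
─┼───┼───┼───┃■■■■■■■■■■                       ┃      
 │ 5 │ 6 │ × ┃■■■■■■■■■■                       ┃      
─┼───┼───┼───┃■■■■■■■■■■                       ┃      
 │ 2 │ 3 │ - ┃■■■■■■■■■■                       ┃      
─┼───┼───┼───┃■■■■■■■■■■                       ┃      
 │ . │ = │ + ┃■■■■■■■■■■                       ┃      
─┼───┼───┼───┃■■■■■■■■■■                       ┃      
 │ MC│ MR│ M+┃■■■■■■■■■■                       ┃      
─┴───┴───┴───┃■■■■■■■■■■                       ┃      
             ┃                                 ┃      
             ┃                                 ┃      
             ┗━━━━━━━━━━━━━━━━━━━━━━━━━━━━━━━━━┛      
                  ┃                                   
━━━━━━━━━━━━━━━━━━┛                                   


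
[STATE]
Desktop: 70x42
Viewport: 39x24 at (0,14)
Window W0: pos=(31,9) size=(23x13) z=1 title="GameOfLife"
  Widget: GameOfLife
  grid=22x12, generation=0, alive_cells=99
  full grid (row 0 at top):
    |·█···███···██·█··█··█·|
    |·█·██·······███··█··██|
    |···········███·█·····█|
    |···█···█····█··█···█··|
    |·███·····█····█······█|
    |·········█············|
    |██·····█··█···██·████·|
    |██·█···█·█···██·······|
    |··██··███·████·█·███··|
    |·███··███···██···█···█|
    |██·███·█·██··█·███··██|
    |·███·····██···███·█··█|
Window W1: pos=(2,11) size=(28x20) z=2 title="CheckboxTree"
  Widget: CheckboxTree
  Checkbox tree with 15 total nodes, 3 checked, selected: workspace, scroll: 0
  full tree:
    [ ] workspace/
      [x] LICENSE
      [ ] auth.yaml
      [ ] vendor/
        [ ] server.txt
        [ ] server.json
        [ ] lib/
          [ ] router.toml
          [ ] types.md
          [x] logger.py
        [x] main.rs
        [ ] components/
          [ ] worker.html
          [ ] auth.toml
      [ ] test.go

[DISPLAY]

  ┃>[-] workspace/           ┃ ┃···█···
  ┃   [x] LICENSE            ┃ ┃·███···
  ┃   [ ] auth.yaml          ┃ ┃·······
  ┃   [-] vendor/            ┃ ┃██·····
  ┃     [ ] server.txt       ┃ ┃██·█···
  ┃     [ ] server.json      ┃ ┃··██··█
  ┃     [-] lib/             ┃ ┃·███··█
  ┃       [ ] router.toml    ┃ ┗━━━━━━━
  ┃       [ ] types.md       ┃         
  ┃       [x] logger.py      ┃         
  ┃     [x] main.rs          ┃         
  ┃     [ ] components/      ┃         
  ┃       [ ] worker.html    ┃         
  ┃       [ ] auth.toml      ┃         
  ┃   [ ] test.go            ┃         
  ┃                          ┃         
  ┗━━━━━━━━━━━━━━━━━━━━━━━━━━┛         
                                       
                                       
                                       
                                       
                                       
                                       
                                       


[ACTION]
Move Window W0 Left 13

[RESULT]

  ┃>[-] workspace/           ┃·█··█···█
  ┃   [x] LICENSE            ┃···█·····
  ┃   [ ] auth.yaml          ┃·········
  ┃   [-] vendor/            ┃···██·███
  ┃     [ ] server.txt       ┃··██·····
  ┃     [ ] server.json      ┃███·█·███
  ┃     [-] lib/             ┃·██···█··
  ┃       [ ] router.toml    ┃━━━━━━━━━
  ┃       [ ] types.md       ┃         
  ┃       [x] logger.py      ┃         
  ┃     [x] main.rs          ┃         
  ┃     [ ] components/      ┃         
  ┃       [ ] worker.html    ┃         
  ┃       [ ] auth.toml      ┃         
  ┃   [ ] test.go            ┃         
  ┃                          ┃         
  ┗━━━━━━━━━━━━━━━━━━━━━━━━━━┛         
                                       
                                       
                                       
                                       
                                       
                                       
                                       


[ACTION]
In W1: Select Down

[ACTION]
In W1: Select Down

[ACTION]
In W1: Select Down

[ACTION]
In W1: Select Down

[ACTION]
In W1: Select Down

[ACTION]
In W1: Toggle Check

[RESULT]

  ┃ [-] workspace/           ┃·█··█···█
  ┃   [x] LICENSE            ┃···█·····
  ┃   [ ] auth.yaml          ┃·········
  ┃   [-] vendor/            ┃···██·███
  ┃     [ ] server.txt       ┃··██·····
  ┃>    [x] server.json      ┃███·█·███
  ┃     [-] lib/             ┃·██···█··
  ┃       [ ] router.toml    ┃━━━━━━━━━
  ┃       [ ] types.md       ┃         
  ┃       [x] logger.py      ┃         
  ┃     [x] main.rs          ┃         
  ┃     [ ] components/      ┃         
  ┃       [ ] worker.html    ┃         
  ┃       [ ] auth.toml      ┃         
  ┃   [ ] test.go            ┃         
  ┃                          ┃         
  ┗━━━━━━━━━━━━━━━━━━━━━━━━━━┛         
                                       
                                       
                                       
                                       
                                       
                                       
                                       


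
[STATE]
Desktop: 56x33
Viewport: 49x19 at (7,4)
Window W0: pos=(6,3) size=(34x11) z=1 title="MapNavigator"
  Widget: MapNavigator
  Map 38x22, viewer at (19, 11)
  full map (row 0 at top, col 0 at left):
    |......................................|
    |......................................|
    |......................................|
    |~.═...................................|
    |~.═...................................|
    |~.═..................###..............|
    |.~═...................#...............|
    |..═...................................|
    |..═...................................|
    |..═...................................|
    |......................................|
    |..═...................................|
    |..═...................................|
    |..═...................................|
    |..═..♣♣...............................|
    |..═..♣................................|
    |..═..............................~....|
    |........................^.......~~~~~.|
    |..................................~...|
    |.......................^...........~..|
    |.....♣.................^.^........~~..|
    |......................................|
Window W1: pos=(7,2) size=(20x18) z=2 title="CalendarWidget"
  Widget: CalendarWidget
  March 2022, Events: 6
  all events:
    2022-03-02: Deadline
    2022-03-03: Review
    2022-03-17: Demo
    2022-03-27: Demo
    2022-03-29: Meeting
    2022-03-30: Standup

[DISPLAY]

┠──────────────────┨            ┃                
┃    March 2022    ┃────────────┨                
┃Mo Tu We Th Fr Sa ┃............┃                
┃    1  2*  3*  4  ┃............┃                
┃ 7  8  9 10 11 12 ┃............┃                
┃14 15 16 17* 18 19┃............┃                
┃21 22 23 24 25 26 ┃............┃                
┃28 29* 30* 31     ┃............┃                
┃                  ┃............┃                
┃                  ┃━━━━━━━━━━━━┛                
┃                  ┃                             
┃                  ┃                             
┃                  ┃                             
┃                  ┃                             
┃                  ┃                             
┗━━━━━━━━━━━━━━━━━━┛                             
                                                 
                                                 
                                                 


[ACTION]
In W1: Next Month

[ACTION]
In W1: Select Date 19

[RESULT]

┠──────────────────┨            ┃                
┃    April 2022    ┃────────────┨                
┃Mo Tu We Th Fr Sa ┃............┃                
┃             1  2 ┃............┃                
┃ 4  5  6  7  8  9 ┃............┃                
┃11 12 13 14 15 16 ┃............┃                
┃18 [19] 20 21 22 2┃............┃                
┃25 26 27 28 29 30 ┃............┃                
┃                  ┃............┃                
┃                  ┃━━━━━━━━━━━━┛                
┃                  ┃                             
┃                  ┃                             
┃                  ┃                             
┃                  ┃                             
┃                  ┃                             
┗━━━━━━━━━━━━━━━━━━┛                             
                                                 
                                                 
                                                 


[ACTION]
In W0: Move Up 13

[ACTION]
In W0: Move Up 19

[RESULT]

┠──────────────────┨            ┃                
┃    April 2022    ┃────────────┨                
┃Mo Tu We Th Fr Sa ┃            ┃                
┃             1  2 ┃            ┃                
┃ 4  5  6  7  8  9 ┃            ┃                
┃11 12 13 14 15 16 ┃............┃                
┃18 [19] 20 21 22 2┃............┃                
┃25 26 27 28 29 30 ┃............┃                
┃                  ┃............┃                
┃                  ┃━━━━━━━━━━━━┛                
┃                  ┃                             
┃                  ┃                             
┃                  ┃                             
┃                  ┃                             
┃                  ┃                             
┗━━━━━━━━━━━━━━━━━━┛                             
                                                 
                                                 
                                                 
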